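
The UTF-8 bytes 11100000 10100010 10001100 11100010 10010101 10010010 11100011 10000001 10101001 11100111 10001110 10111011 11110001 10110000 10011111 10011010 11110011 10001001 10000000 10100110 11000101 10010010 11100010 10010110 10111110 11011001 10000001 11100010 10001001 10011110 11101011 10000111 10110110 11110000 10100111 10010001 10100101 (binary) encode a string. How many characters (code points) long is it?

Byte at offset 0: 0xE0 = 11100000 → 3-byte char (#1). Advance 3.
Byte at offset 3: 0xE2 = 11100010 → 3-byte char (#2). Advance 3.
Byte at offset 6: 0xE3 = 11100011 → 3-byte char (#3). Advance 3.
Byte at offset 9: 0xE7 = 11100111 → 3-byte char (#4). Advance 3.
Byte at offset 12: 0xF1 = 11110001 → 4-byte char (#5). Advance 4.
Byte at offset 16: 0xF3 = 11110011 → 4-byte char (#6). Advance 4.
Byte at offset 20: 0xC5 = 11000101 → 2-byte char (#7). Advance 2.
Byte at offset 22: 0xE2 = 11100010 → 3-byte char (#8). Advance 3.
Byte at offset 25: 0xD9 = 11011001 → 2-byte char (#9). Advance 2.
Byte at offset 27: 0xE2 = 11100010 → 3-byte char (#10). Advance 3.
Byte at offset 30: 0xEB = 11101011 → 3-byte char (#11). Advance 3.
Byte at offset 33: 0xF0 = 11110000 → 4-byte char (#12). Advance 4.
Reached end at offset 37 after 12 code points.

12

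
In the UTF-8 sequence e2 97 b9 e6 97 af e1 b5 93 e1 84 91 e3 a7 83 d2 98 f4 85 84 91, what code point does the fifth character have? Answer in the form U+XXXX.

U+39C3

Offset 0: leading byte 0xE2 = 11100010 → 3-byte char #1 = E2 97 B9.
Offset 3: leading byte 0xE6 = 11100110 → 3-byte char #2 = E6 97 AF.
Offset 6: leading byte 0xE1 = 11100001 → 3-byte char #3 = E1 B5 93.
Offset 9: leading byte 0xE1 = 11100001 → 3-byte char #4 = E1 84 91.
Offset 12: leading byte 0xE3 = 11100011 → 3-byte char #5 = E3 A7 83.
Leading byte 0xE3 = 11100011 matches 1110xxxx → 3-byte sequence.
Byte 1: 0xE3 = 11100011, payload 0011 (4 bits).
Byte 2: 0xA7 = 10100111 (10xxxxxx ✓), payload 100111.
Byte 3: 0x83 = 10000011 (10xxxxxx ✓), payload 000011.
Concatenate: 0011100111000011 = 0x39C3 (16 bits → U+39C3).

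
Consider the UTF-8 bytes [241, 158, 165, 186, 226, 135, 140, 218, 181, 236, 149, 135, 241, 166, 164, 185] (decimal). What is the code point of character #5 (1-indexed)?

U+66939

Offset 0: leading byte 0xF1 = 11110001 → 4-byte char #1 = F1 9E A5 BA.
Offset 4: leading byte 0xE2 = 11100010 → 3-byte char #2 = E2 87 8C.
Offset 7: leading byte 0xDA = 11011010 → 2-byte char #3 = DA B5.
Offset 9: leading byte 0xEC = 11101100 → 3-byte char #4 = EC 95 87.
Offset 12: leading byte 0xF1 = 11110001 → 4-byte char #5 = F1 A6 A4 B9.
Leading byte 0xF1 = 11110001 matches 11110xxx → 4-byte sequence.
Byte 1: 0xF1 = 11110001, payload 001 (3 bits).
Byte 2: 0xA6 = 10100110 (10xxxxxx ✓), payload 100110.
Byte 3: 0xA4 = 10100100 (10xxxxxx ✓), payload 100100.
Byte 4: 0xB9 = 10111001 (10xxxxxx ✓), payload 111001.
Concatenate: 001100110100100111001 = 0x66939 (21 bits → U+66939).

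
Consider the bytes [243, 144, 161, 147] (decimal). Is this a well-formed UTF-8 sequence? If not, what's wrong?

Leading byte 0xF3 = 11110011 → 4-byte form.
Continuation bytes 0x90=10010000, 0xA1=10100001, 0x93=10010011 all match 10xxxxxx.
Decoded value 0xD0853 is ≥ 0x10000 (shortest form) and not a surrogate.

valid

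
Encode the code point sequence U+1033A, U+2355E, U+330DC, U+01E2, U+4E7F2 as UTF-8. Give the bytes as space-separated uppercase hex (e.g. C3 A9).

F0 90 8C BA F0 A3 95 9E F0 B3 83 9C C7 A2 F1 8E 9F B2

U+1033A: 4-byte form → F0 90 8C BA.
U+2355E: 4-byte form → F0 A3 95 9E.
U+330DC: 4-byte form → F0 B3 83 9C.
U+01E2: 2-byte form → C7 A2.
U+4E7F2: 4-byte form → F1 8E 9F B2.
Concatenated (18 bytes): F0 90 8C BA F0 A3 95 9E F0 B3 83 9C C7 A2 F1 8E 9F B2.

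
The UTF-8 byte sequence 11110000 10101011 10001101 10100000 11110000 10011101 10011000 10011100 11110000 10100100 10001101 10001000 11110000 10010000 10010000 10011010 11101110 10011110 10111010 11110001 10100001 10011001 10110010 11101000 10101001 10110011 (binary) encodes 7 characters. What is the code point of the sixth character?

Offset 0: leading byte 0xF0 = 11110000 → 4-byte char #1 = F0 AB 8D A0.
Offset 4: leading byte 0xF0 = 11110000 → 4-byte char #2 = F0 9D 98 9C.
Offset 8: leading byte 0xF0 = 11110000 → 4-byte char #3 = F0 A4 8D 88.
Offset 12: leading byte 0xF0 = 11110000 → 4-byte char #4 = F0 90 90 9A.
Offset 16: leading byte 0xEE = 11101110 → 3-byte char #5 = EE 9E BA.
Offset 19: leading byte 0xF1 = 11110001 → 4-byte char #6 = F1 A1 99 B2.
Leading byte 0xF1 = 11110001 matches 11110xxx → 4-byte sequence.
Byte 1: 0xF1 = 11110001, payload 001 (3 bits).
Byte 2: 0xA1 = 10100001 (10xxxxxx ✓), payload 100001.
Byte 3: 0x99 = 10011001 (10xxxxxx ✓), payload 011001.
Byte 4: 0xB2 = 10110010 (10xxxxxx ✓), payload 110010.
Concatenate: 001100001011001110010 = 0x61672 (21 bits → U+61672).

U+61672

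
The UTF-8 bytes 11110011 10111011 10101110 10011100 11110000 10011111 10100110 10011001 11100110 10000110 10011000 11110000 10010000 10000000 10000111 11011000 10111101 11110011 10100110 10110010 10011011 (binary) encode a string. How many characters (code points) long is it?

6

Byte at offset 0: 0xF3 = 11110011 → 4-byte char (#1). Advance 4.
Byte at offset 4: 0xF0 = 11110000 → 4-byte char (#2). Advance 4.
Byte at offset 8: 0xE6 = 11100110 → 3-byte char (#3). Advance 3.
Byte at offset 11: 0xF0 = 11110000 → 4-byte char (#4). Advance 4.
Byte at offset 15: 0xD8 = 11011000 → 2-byte char (#5). Advance 2.
Byte at offset 17: 0xF3 = 11110011 → 4-byte char (#6). Advance 4.
Reached end at offset 21 after 6 code points.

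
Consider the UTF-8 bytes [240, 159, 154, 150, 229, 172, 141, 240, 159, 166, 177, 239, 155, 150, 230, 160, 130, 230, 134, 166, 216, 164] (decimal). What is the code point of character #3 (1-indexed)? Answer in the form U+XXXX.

Offset 0: leading byte 0xF0 = 11110000 → 4-byte char #1 = F0 9F 9A 96.
Offset 4: leading byte 0xE5 = 11100101 → 3-byte char #2 = E5 AC 8D.
Offset 7: leading byte 0xF0 = 11110000 → 4-byte char #3 = F0 9F A6 B1.
Leading byte 0xF0 = 11110000 matches 11110xxx → 4-byte sequence.
Byte 1: 0xF0 = 11110000, payload 000 (3 bits).
Byte 2: 0x9F = 10011111 (10xxxxxx ✓), payload 011111.
Byte 3: 0xA6 = 10100110 (10xxxxxx ✓), payload 100110.
Byte 4: 0xB1 = 10110001 (10xxxxxx ✓), payload 110001.
Concatenate: 000011111100110110001 = 0x1F9B1 (21 bits → U+1F9B1).

U+1F9B1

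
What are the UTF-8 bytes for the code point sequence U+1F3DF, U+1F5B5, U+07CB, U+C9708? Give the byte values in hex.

F0 9F 8F 9F F0 9F 96 B5 DF 8B F3 89 9C 88

U+1F3DF: 4-byte form → F0 9F 8F 9F.
U+1F5B5: 4-byte form → F0 9F 96 B5.
U+07CB: 2-byte form → DF 8B.
U+C9708: 4-byte form → F3 89 9C 88.
Concatenated (14 bytes): F0 9F 8F 9F F0 9F 96 B5 DF 8B F3 89 9C 88.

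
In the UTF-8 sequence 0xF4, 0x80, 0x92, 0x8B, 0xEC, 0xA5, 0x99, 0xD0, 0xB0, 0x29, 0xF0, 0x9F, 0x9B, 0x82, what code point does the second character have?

Offset 0: leading byte 0xF4 = 11110100 → 4-byte char #1 = F4 80 92 8B.
Offset 4: leading byte 0xEC = 11101100 → 3-byte char #2 = EC A5 99.
Leading byte 0xEC = 11101100 matches 1110xxxx → 3-byte sequence.
Byte 1: 0xEC = 11101100, payload 1100 (4 bits).
Byte 2: 0xA5 = 10100101 (10xxxxxx ✓), payload 100101.
Byte 3: 0x99 = 10011001 (10xxxxxx ✓), payload 011001.
Concatenate: 1100100101011001 = 0xC959 (16 bits → U+C959).

U+C959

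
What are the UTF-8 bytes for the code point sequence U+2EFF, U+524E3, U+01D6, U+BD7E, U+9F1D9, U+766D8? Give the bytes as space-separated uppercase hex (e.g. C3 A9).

E2 BB BF F1 92 93 A3 C7 96 EB B5 BE F2 9F 87 99 F1 B6 9B 98

U+2EFF: 3-byte form → E2 BB BF.
U+524E3: 4-byte form → F1 92 93 A3.
U+01D6: 2-byte form → C7 96.
U+BD7E: 3-byte form → EB B5 BE.
U+9F1D9: 4-byte form → F2 9F 87 99.
U+766D8: 4-byte form → F1 B6 9B 98.
Concatenated (20 bytes): E2 BB BF F1 92 93 A3 C7 96 EB B5 BE F2 9F 87 99 F1 B6 9B 98.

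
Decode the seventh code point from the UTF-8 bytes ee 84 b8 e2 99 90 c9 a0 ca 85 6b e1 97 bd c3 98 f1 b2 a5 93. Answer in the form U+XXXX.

U+00D8

Offset 0: leading byte 0xEE = 11101110 → 3-byte char #1 = EE 84 B8.
Offset 3: leading byte 0xE2 = 11100010 → 3-byte char #2 = E2 99 90.
Offset 6: leading byte 0xC9 = 11001001 → 2-byte char #3 = C9 A0.
Offset 8: leading byte 0xCA = 11001010 → 2-byte char #4 = CA 85.
Offset 10: leading byte 0x6B = 01101011 → 1-byte char #5 = 6B.
Offset 11: leading byte 0xE1 = 11100001 → 3-byte char #6 = E1 97 BD.
Offset 14: leading byte 0xC3 = 11000011 → 2-byte char #7 = C3 98.
Leading byte 0xC3 = 11000011 matches 110xxxxx → 2-byte sequence.
Byte 1: 0xC3 = 11000011, payload 00011 (5 bits).
Byte 2: 0x98 = 10011000 (10xxxxxx ✓), payload 011000.
Concatenate: 00011011000 = 0xD8 (11 bits → U+00D8).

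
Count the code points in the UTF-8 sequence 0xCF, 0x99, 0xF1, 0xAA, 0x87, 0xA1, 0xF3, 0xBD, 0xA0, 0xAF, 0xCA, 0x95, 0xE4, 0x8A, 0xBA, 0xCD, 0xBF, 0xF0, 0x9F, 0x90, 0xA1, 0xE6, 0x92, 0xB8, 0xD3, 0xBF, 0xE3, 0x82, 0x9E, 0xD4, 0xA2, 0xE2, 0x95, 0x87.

Byte at offset 0: 0xCF = 11001111 → 2-byte char (#1). Advance 2.
Byte at offset 2: 0xF1 = 11110001 → 4-byte char (#2). Advance 4.
Byte at offset 6: 0xF3 = 11110011 → 4-byte char (#3). Advance 4.
Byte at offset 10: 0xCA = 11001010 → 2-byte char (#4). Advance 2.
Byte at offset 12: 0xE4 = 11100100 → 3-byte char (#5). Advance 3.
Byte at offset 15: 0xCD = 11001101 → 2-byte char (#6). Advance 2.
Byte at offset 17: 0xF0 = 11110000 → 4-byte char (#7). Advance 4.
Byte at offset 21: 0xE6 = 11100110 → 3-byte char (#8). Advance 3.
Byte at offset 24: 0xD3 = 11010011 → 2-byte char (#9). Advance 2.
Byte at offset 26: 0xE3 = 11100011 → 3-byte char (#10). Advance 3.
Byte at offset 29: 0xD4 = 11010100 → 2-byte char (#11). Advance 2.
Byte at offset 31: 0xE2 = 11100010 → 3-byte char (#12). Advance 3.
Reached end at offset 34 after 12 code points.

12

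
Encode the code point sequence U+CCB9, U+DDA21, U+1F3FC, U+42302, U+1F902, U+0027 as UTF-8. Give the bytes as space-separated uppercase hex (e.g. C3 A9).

EC B2 B9 F3 9D A8 A1 F0 9F 8F BC F1 82 8C 82 F0 9F A4 82 27

U+CCB9: 3-byte form → EC B2 B9.
U+DDA21: 4-byte form → F3 9D A8 A1.
U+1F3FC: 4-byte form → F0 9F 8F BC.
U+42302: 4-byte form → F1 82 8C 82.
U+1F902: 4-byte form → F0 9F A4 82.
U+0027: 1-byte form → 27.
Concatenated (20 bytes): EC B2 B9 F3 9D A8 A1 F0 9F 8F BC F1 82 8C 82 F0 9F A4 82 27.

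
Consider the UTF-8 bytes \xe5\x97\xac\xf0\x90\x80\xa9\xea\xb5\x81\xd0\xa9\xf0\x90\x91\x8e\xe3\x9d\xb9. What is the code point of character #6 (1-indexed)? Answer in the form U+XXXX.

U+3779

Offset 0: leading byte 0xE5 = 11100101 → 3-byte char #1 = E5 97 AC.
Offset 3: leading byte 0xF0 = 11110000 → 4-byte char #2 = F0 90 80 A9.
Offset 7: leading byte 0xEA = 11101010 → 3-byte char #3 = EA B5 81.
Offset 10: leading byte 0xD0 = 11010000 → 2-byte char #4 = D0 A9.
Offset 12: leading byte 0xF0 = 11110000 → 4-byte char #5 = F0 90 91 8E.
Offset 16: leading byte 0xE3 = 11100011 → 3-byte char #6 = E3 9D B9.
Leading byte 0xE3 = 11100011 matches 1110xxxx → 3-byte sequence.
Byte 1: 0xE3 = 11100011, payload 0011 (4 bits).
Byte 2: 0x9D = 10011101 (10xxxxxx ✓), payload 011101.
Byte 3: 0xB9 = 10111001 (10xxxxxx ✓), payload 111001.
Concatenate: 0011011101111001 = 0x3779 (16 bits → U+3779).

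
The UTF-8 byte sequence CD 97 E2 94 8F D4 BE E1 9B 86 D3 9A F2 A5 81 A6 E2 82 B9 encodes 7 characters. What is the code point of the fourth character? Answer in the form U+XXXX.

Offset 0: leading byte 0xCD = 11001101 → 2-byte char #1 = CD 97.
Offset 2: leading byte 0xE2 = 11100010 → 3-byte char #2 = E2 94 8F.
Offset 5: leading byte 0xD4 = 11010100 → 2-byte char #3 = D4 BE.
Offset 7: leading byte 0xE1 = 11100001 → 3-byte char #4 = E1 9B 86.
Leading byte 0xE1 = 11100001 matches 1110xxxx → 3-byte sequence.
Byte 1: 0xE1 = 11100001, payload 0001 (4 bits).
Byte 2: 0x9B = 10011011 (10xxxxxx ✓), payload 011011.
Byte 3: 0x86 = 10000110 (10xxxxxx ✓), payload 000110.
Concatenate: 0001011011000110 = 0x16C6 (16 bits → U+16C6).

U+16C6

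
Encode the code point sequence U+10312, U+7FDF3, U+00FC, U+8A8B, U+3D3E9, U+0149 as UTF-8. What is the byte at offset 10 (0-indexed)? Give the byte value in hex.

U+10312 → 4-byte form F0 90 8C 92 at offsets 0–3.
U+7FDF3 → 4-byte form F1 BF B7 B3 at offsets 4–7.
U+00FC → 2-byte form C3 BC at offsets 8–9.
U+8A8B → 3-byte form E8 AA 8B at offsets 10–12.
Offset 10 falls in char 4's range; it's byte 1 of E8 AA 8B = 0xE8.

0xE8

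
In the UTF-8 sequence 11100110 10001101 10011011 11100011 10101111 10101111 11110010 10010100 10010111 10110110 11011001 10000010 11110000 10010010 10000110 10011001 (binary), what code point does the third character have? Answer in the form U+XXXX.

Offset 0: leading byte 0xE6 = 11100110 → 3-byte char #1 = E6 8D 9B.
Offset 3: leading byte 0xE3 = 11100011 → 3-byte char #2 = E3 AF AF.
Offset 6: leading byte 0xF2 = 11110010 → 4-byte char #3 = F2 94 97 B6.
Leading byte 0xF2 = 11110010 matches 11110xxx → 4-byte sequence.
Byte 1: 0xF2 = 11110010, payload 010 (3 bits).
Byte 2: 0x94 = 10010100 (10xxxxxx ✓), payload 010100.
Byte 3: 0x97 = 10010111 (10xxxxxx ✓), payload 010111.
Byte 4: 0xB6 = 10110110 (10xxxxxx ✓), payload 110110.
Concatenate: 010010100010111110110 = 0x945F6 (21 bits → U+945F6).

U+945F6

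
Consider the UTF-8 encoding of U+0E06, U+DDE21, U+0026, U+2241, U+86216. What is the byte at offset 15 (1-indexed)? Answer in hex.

0x96

1-indexed offset 15 is 0-indexed offset 14.
U+0E06 → 3-byte form E0 B8 86 at offsets 0–2.
U+DDE21 → 4-byte form F3 9D B8 A1 at offsets 3–6.
U+0026 → 1-byte form 26 at offsets 7–7.
U+2241 → 3-byte form E2 89 81 at offsets 8–10.
U+86216 → 4-byte form F2 86 88 96 at offsets 11–14.
Offset 14 falls in char 5's range; it's byte 4 of F2 86 88 96 = 0x96.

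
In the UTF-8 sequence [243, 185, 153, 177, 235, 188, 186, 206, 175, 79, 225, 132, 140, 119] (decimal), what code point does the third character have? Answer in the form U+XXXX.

U+03AF

Offset 0: leading byte 0xF3 = 11110011 → 4-byte char #1 = F3 B9 99 B1.
Offset 4: leading byte 0xEB = 11101011 → 3-byte char #2 = EB BC BA.
Offset 7: leading byte 0xCE = 11001110 → 2-byte char #3 = CE AF.
Leading byte 0xCE = 11001110 matches 110xxxxx → 2-byte sequence.
Byte 1: 0xCE = 11001110, payload 01110 (5 bits).
Byte 2: 0xAF = 10101111 (10xxxxxx ✓), payload 101111.
Concatenate: 01110101111 = 0x3AF (11 bits → U+03AF).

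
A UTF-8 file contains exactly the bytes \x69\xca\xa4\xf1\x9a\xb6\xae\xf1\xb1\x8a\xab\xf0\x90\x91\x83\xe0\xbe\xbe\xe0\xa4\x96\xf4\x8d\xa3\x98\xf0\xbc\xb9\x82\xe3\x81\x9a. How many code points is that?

10

Byte at offset 0: 0x69 = 01101001 → 1-byte char (#1). Advance 1.
Byte at offset 1: 0xCA = 11001010 → 2-byte char (#2). Advance 2.
Byte at offset 3: 0xF1 = 11110001 → 4-byte char (#3). Advance 4.
Byte at offset 7: 0xF1 = 11110001 → 4-byte char (#4). Advance 4.
Byte at offset 11: 0xF0 = 11110000 → 4-byte char (#5). Advance 4.
Byte at offset 15: 0xE0 = 11100000 → 3-byte char (#6). Advance 3.
Byte at offset 18: 0xE0 = 11100000 → 3-byte char (#7). Advance 3.
Byte at offset 21: 0xF4 = 11110100 → 4-byte char (#8). Advance 4.
Byte at offset 25: 0xF0 = 11110000 → 4-byte char (#9). Advance 4.
Byte at offset 29: 0xE3 = 11100011 → 3-byte char (#10). Advance 3.
Reached end at offset 32 after 10 code points.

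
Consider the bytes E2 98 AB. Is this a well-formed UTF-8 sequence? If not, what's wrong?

Leading byte 0xE2 = 11100010 → 3-byte form.
Continuation bytes 0x98=10011000, 0xAB=10101011 all match 10xxxxxx.
Decoded value 0x262B is ≥ 0x800 (shortest form) and not a surrogate.

valid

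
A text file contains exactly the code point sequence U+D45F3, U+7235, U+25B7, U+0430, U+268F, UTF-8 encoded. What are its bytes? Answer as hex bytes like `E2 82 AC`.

U+D45F3: 4-byte form → F3 94 97 B3.
U+7235: 3-byte form → E7 88 B5.
U+25B7: 3-byte form → E2 96 B7.
U+0430: 2-byte form → D0 B0.
U+268F: 3-byte form → E2 9A 8F.
Concatenated (15 bytes): F3 94 97 B3 E7 88 B5 E2 96 B7 D0 B0 E2 9A 8F.

F3 94 97 B3 E7 88 B5 E2 96 B7 D0 B0 E2 9A 8F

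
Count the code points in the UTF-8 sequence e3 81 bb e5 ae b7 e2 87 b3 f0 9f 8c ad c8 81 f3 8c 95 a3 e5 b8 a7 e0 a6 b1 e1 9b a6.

Byte at offset 0: 0xE3 = 11100011 → 3-byte char (#1). Advance 3.
Byte at offset 3: 0xE5 = 11100101 → 3-byte char (#2). Advance 3.
Byte at offset 6: 0xE2 = 11100010 → 3-byte char (#3). Advance 3.
Byte at offset 9: 0xF0 = 11110000 → 4-byte char (#4). Advance 4.
Byte at offset 13: 0xC8 = 11001000 → 2-byte char (#5). Advance 2.
Byte at offset 15: 0xF3 = 11110011 → 4-byte char (#6). Advance 4.
Byte at offset 19: 0xE5 = 11100101 → 3-byte char (#7). Advance 3.
Byte at offset 22: 0xE0 = 11100000 → 3-byte char (#8). Advance 3.
Byte at offset 25: 0xE1 = 11100001 → 3-byte char (#9). Advance 3.
Reached end at offset 28 after 9 code points.

9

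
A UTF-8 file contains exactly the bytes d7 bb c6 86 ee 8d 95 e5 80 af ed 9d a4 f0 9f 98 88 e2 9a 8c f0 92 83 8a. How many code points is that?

8

Byte at offset 0: 0xD7 = 11010111 → 2-byte char (#1). Advance 2.
Byte at offset 2: 0xC6 = 11000110 → 2-byte char (#2). Advance 2.
Byte at offset 4: 0xEE = 11101110 → 3-byte char (#3). Advance 3.
Byte at offset 7: 0xE5 = 11100101 → 3-byte char (#4). Advance 3.
Byte at offset 10: 0xED = 11101101 → 3-byte char (#5). Advance 3.
Byte at offset 13: 0xF0 = 11110000 → 4-byte char (#6). Advance 4.
Byte at offset 17: 0xE2 = 11100010 → 3-byte char (#7). Advance 3.
Byte at offset 20: 0xF0 = 11110000 → 4-byte char (#8). Advance 4.
Reached end at offset 24 after 8 code points.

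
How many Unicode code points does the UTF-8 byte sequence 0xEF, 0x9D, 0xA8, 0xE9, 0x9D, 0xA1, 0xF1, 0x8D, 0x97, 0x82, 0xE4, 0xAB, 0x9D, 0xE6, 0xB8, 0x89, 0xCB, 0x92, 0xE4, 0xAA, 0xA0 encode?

7

Byte at offset 0: 0xEF = 11101111 → 3-byte char (#1). Advance 3.
Byte at offset 3: 0xE9 = 11101001 → 3-byte char (#2). Advance 3.
Byte at offset 6: 0xF1 = 11110001 → 4-byte char (#3). Advance 4.
Byte at offset 10: 0xE4 = 11100100 → 3-byte char (#4). Advance 3.
Byte at offset 13: 0xE6 = 11100110 → 3-byte char (#5). Advance 3.
Byte at offset 16: 0xCB = 11001011 → 2-byte char (#6). Advance 2.
Byte at offset 18: 0xE4 = 11100100 → 3-byte char (#7). Advance 3.
Reached end at offset 21 after 7 code points.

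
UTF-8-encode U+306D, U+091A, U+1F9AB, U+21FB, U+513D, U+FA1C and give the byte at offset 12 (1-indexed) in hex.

1-indexed offset 12 is 0-indexed offset 11.
U+306D → 3-byte form E3 81 AD at offsets 0–2.
U+091A → 3-byte form E0 A4 9A at offsets 3–5.
U+1F9AB → 4-byte form F0 9F A6 AB at offsets 6–9.
U+21FB → 3-byte form E2 87 BB at offsets 10–12.
Offset 11 falls in char 4's range; it's byte 2 of E2 87 BB = 0x87.

0x87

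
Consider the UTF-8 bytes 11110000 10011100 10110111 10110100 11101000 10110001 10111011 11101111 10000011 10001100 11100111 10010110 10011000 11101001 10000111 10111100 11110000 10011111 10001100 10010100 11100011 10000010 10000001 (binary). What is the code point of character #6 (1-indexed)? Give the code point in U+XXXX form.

Offset 0: leading byte 0xF0 = 11110000 → 4-byte char #1 = F0 9C B7 B4.
Offset 4: leading byte 0xE8 = 11101000 → 3-byte char #2 = E8 B1 BB.
Offset 7: leading byte 0xEF = 11101111 → 3-byte char #3 = EF 83 8C.
Offset 10: leading byte 0xE7 = 11100111 → 3-byte char #4 = E7 96 98.
Offset 13: leading byte 0xE9 = 11101001 → 3-byte char #5 = E9 87 BC.
Offset 16: leading byte 0xF0 = 11110000 → 4-byte char #6 = F0 9F 8C 94.
Leading byte 0xF0 = 11110000 matches 11110xxx → 4-byte sequence.
Byte 1: 0xF0 = 11110000, payload 000 (3 bits).
Byte 2: 0x9F = 10011111 (10xxxxxx ✓), payload 011111.
Byte 3: 0x8C = 10001100 (10xxxxxx ✓), payload 001100.
Byte 4: 0x94 = 10010100 (10xxxxxx ✓), payload 010100.
Concatenate: 000011111001100010100 = 0x1F314 (21 bits → U+1F314).

U+1F314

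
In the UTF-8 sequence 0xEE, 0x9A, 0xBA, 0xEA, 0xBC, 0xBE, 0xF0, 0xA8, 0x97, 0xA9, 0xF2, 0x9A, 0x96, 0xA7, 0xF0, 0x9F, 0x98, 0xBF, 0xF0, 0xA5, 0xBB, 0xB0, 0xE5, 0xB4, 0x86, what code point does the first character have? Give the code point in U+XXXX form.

Offset 0: leading byte 0xEE = 11101110 → 3-byte char #1 = EE 9A BA.
Leading byte 0xEE = 11101110 matches 1110xxxx → 3-byte sequence.
Byte 1: 0xEE = 11101110, payload 1110 (4 bits).
Byte 2: 0x9A = 10011010 (10xxxxxx ✓), payload 011010.
Byte 3: 0xBA = 10111010 (10xxxxxx ✓), payload 111010.
Concatenate: 1110011010111010 = 0xE6BA (16 bits → U+E6BA).

U+E6BA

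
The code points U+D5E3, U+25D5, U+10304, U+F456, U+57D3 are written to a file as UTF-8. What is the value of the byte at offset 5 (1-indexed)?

1-indexed offset 5 is 0-indexed offset 4.
U+D5E3 → 3-byte form ED 97 A3 at offsets 0–2.
U+25D5 → 3-byte form E2 97 95 at offsets 3–5.
Offset 4 falls in char 2's range; it's byte 2 of E2 97 95 = 0x97.

0x97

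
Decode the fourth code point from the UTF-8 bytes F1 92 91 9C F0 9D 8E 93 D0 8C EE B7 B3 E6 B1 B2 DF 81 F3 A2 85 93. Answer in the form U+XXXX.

Offset 0: leading byte 0xF1 = 11110001 → 4-byte char #1 = F1 92 91 9C.
Offset 4: leading byte 0xF0 = 11110000 → 4-byte char #2 = F0 9D 8E 93.
Offset 8: leading byte 0xD0 = 11010000 → 2-byte char #3 = D0 8C.
Offset 10: leading byte 0xEE = 11101110 → 3-byte char #4 = EE B7 B3.
Leading byte 0xEE = 11101110 matches 1110xxxx → 3-byte sequence.
Byte 1: 0xEE = 11101110, payload 1110 (4 bits).
Byte 2: 0xB7 = 10110111 (10xxxxxx ✓), payload 110111.
Byte 3: 0xB3 = 10110011 (10xxxxxx ✓), payload 110011.
Concatenate: 1110110111110011 = 0xEDF3 (16 bits → U+EDF3).

U+EDF3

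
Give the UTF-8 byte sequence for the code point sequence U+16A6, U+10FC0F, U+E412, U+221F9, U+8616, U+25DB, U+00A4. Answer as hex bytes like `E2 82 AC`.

U+16A6: 3-byte form → E1 9A A6.
U+10FC0F: 4-byte form → F4 8F B0 8F.
U+E412: 3-byte form → EE 90 92.
U+221F9: 4-byte form → F0 A2 87 B9.
U+8616: 3-byte form → E8 98 96.
U+25DB: 3-byte form → E2 97 9B.
U+00A4: 2-byte form → C2 A4.
Concatenated (22 bytes): E1 9A A6 F4 8F B0 8F EE 90 92 F0 A2 87 B9 E8 98 96 E2 97 9B C2 A4.

E1 9A A6 F4 8F B0 8F EE 90 92 F0 A2 87 B9 E8 98 96 E2 97 9B C2 A4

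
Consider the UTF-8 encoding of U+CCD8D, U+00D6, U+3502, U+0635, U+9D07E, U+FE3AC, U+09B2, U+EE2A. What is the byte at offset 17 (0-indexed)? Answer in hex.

0x8E

U+CCD8D → 4-byte form F3 8C B6 8D at offsets 0–3.
U+00D6 → 2-byte form C3 96 at offsets 4–5.
U+3502 → 3-byte form E3 94 82 at offsets 6–8.
U+0635 → 2-byte form D8 B5 at offsets 9–10.
U+9D07E → 4-byte form F2 9D 81 BE at offsets 11–14.
U+FE3AC → 4-byte form F3 BE 8E AC at offsets 15–18.
Offset 17 falls in char 6's range; it's byte 3 of F3 BE 8E AC = 0x8E.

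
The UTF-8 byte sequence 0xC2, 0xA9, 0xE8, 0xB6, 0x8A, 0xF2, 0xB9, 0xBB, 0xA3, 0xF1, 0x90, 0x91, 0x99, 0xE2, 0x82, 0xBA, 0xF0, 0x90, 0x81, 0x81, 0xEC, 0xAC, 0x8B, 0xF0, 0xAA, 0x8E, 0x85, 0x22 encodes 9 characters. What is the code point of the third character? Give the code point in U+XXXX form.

U+B9EE3

Offset 0: leading byte 0xC2 = 11000010 → 2-byte char #1 = C2 A9.
Offset 2: leading byte 0xE8 = 11101000 → 3-byte char #2 = E8 B6 8A.
Offset 5: leading byte 0xF2 = 11110010 → 4-byte char #3 = F2 B9 BB A3.
Leading byte 0xF2 = 11110010 matches 11110xxx → 4-byte sequence.
Byte 1: 0xF2 = 11110010, payload 010 (3 bits).
Byte 2: 0xB9 = 10111001 (10xxxxxx ✓), payload 111001.
Byte 3: 0xBB = 10111011 (10xxxxxx ✓), payload 111011.
Byte 4: 0xA3 = 10100011 (10xxxxxx ✓), payload 100011.
Concatenate: 010111001111011100011 = 0xB9EE3 (21 bits → U+B9EE3).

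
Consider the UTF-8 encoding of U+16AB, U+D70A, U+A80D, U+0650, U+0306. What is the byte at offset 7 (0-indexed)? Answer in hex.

U+16AB → 3-byte form E1 9A AB at offsets 0–2.
U+D70A → 3-byte form ED 9C 8A at offsets 3–5.
U+A80D → 3-byte form EA A0 8D at offsets 6–8.
Offset 7 falls in char 3's range; it's byte 2 of EA A0 8D = 0xA0.

0xA0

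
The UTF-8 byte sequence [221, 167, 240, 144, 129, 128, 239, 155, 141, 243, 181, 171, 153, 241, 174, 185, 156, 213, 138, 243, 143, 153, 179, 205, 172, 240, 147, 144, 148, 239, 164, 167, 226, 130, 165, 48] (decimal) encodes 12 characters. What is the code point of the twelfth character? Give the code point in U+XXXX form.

Offset 0: leading byte 0xDD = 11011101 → 2-byte char #1 = DD A7.
Offset 2: leading byte 0xF0 = 11110000 → 4-byte char #2 = F0 90 81 80.
Offset 6: leading byte 0xEF = 11101111 → 3-byte char #3 = EF 9B 8D.
Offset 9: leading byte 0xF3 = 11110011 → 4-byte char #4 = F3 B5 AB 99.
Offset 13: leading byte 0xF1 = 11110001 → 4-byte char #5 = F1 AE B9 9C.
Offset 17: leading byte 0xD5 = 11010101 → 2-byte char #6 = D5 8A.
Offset 19: leading byte 0xF3 = 11110011 → 4-byte char #7 = F3 8F 99 B3.
Offset 23: leading byte 0xCD = 11001101 → 2-byte char #8 = CD AC.
Offset 25: leading byte 0xF0 = 11110000 → 4-byte char #9 = F0 93 90 94.
Offset 29: leading byte 0xEF = 11101111 → 3-byte char #10 = EF A4 A7.
Offset 32: leading byte 0xE2 = 11100010 → 3-byte char #11 = E2 82 A5.
Offset 35: leading byte 0x30 = 00110000 → 1-byte char #12 = 30.
Leading byte 0x30 = 00110000 matches 0xxxxxxx → 1-byte sequence.
Byte 1: 0x30 = 00110000, payload 0110000 (7 bits).
Concatenate: 0110000 = 0x30 (7 bits → U+0030).

U+0030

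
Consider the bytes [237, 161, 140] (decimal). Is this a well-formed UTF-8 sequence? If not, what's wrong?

Structurally a 3-byte sequence; payload = 0xD84C.
But 0xD84C is in U+D800–U+DFFF, the surrogate range. Surrogates are not Unicode scalar values and are forbidden in UTF-8.

invalid (encodes a surrogate (U+D800–U+DFFF))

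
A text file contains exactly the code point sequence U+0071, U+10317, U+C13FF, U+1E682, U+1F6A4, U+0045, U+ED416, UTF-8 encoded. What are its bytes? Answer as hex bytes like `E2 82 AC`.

71 F0 90 8C 97 F3 81 8F BF F0 9E 9A 82 F0 9F 9A A4 45 F3 AD 90 96

U+0071: 1-byte form → 71.
U+10317: 4-byte form → F0 90 8C 97.
U+C13FF: 4-byte form → F3 81 8F BF.
U+1E682: 4-byte form → F0 9E 9A 82.
U+1F6A4: 4-byte form → F0 9F 9A A4.
U+0045: 1-byte form → 45.
U+ED416: 4-byte form → F3 AD 90 96.
Concatenated (22 bytes): 71 F0 90 8C 97 F3 81 8F BF F0 9E 9A 82 F0 9F 9A A4 45 F3 AD 90 96.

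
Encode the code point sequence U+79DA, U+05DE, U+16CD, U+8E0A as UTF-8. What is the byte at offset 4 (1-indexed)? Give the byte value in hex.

1-indexed offset 4 is 0-indexed offset 3.
U+79DA → 3-byte form E7 A7 9A at offsets 0–2.
U+05DE → 2-byte form D7 9E at offsets 3–4.
Offset 3 falls in char 2's range; it's byte 1 of D7 9E = 0xD7.

0xD7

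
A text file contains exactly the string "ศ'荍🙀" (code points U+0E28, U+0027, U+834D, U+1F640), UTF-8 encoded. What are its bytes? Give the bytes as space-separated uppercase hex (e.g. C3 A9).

E0 B8 A8 27 E8 8D 8D F0 9F 99 80

U+0E28: 3-byte form → E0 B8 A8.
U+0027: 1-byte form → 27.
U+834D: 3-byte form → E8 8D 8D.
U+1F640: 4-byte form → F0 9F 99 80.
Concatenated (11 bytes): E0 B8 A8 27 E8 8D 8D F0 9F 99 80.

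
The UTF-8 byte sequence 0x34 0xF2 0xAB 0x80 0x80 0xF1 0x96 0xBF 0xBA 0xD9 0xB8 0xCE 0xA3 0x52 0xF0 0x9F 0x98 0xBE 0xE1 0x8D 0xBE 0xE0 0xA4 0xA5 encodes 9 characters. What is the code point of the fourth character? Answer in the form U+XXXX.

U+0678

Offset 0: leading byte 0x34 = 00110100 → 1-byte char #1 = 34.
Offset 1: leading byte 0xF2 = 11110010 → 4-byte char #2 = F2 AB 80 80.
Offset 5: leading byte 0xF1 = 11110001 → 4-byte char #3 = F1 96 BF BA.
Offset 9: leading byte 0xD9 = 11011001 → 2-byte char #4 = D9 B8.
Leading byte 0xD9 = 11011001 matches 110xxxxx → 2-byte sequence.
Byte 1: 0xD9 = 11011001, payload 11001 (5 bits).
Byte 2: 0xB8 = 10111000 (10xxxxxx ✓), payload 111000.
Concatenate: 11001111000 = 0x678 (11 bits → U+0678).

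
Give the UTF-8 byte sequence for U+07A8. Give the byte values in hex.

DE A8

U+07A8 = 0x7A8 = 1960 decimal. In range U+0080–U+07FF → 2-byte form: 110xxxxx 10xxxxxx.
Binary (11 bits): 11110101000.
Split 5+6: 11110 | 101000.
Byte 1: 11011110 = 0xDE.
Byte 2: 10101000 = 0xA8.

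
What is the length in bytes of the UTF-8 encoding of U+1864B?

4

U+1864B = 0x1864B. UTF-8 uses 1 byte below 0x80, 2 below 0x800, 3 below 0x10000, 4 up to 0x10FFFF. 0x1864B is in U+10000–U+10FFFF → 4 bytes.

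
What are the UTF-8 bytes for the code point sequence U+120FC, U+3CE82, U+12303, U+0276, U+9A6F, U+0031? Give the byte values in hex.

U+120FC: 4-byte form → F0 92 83 BC.
U+3CE82: 4-byte form → F0 BC BA 82.
U+12303: 4-byte form → F0 92 8C 83.
U+0276: 2-byte form → C9 B6.
U+9A6F: 3-byte form → E9 A9 AF.
U+0031: 1-byte form → 31.
Concatenated (18 bytes): F0 92 83 BC F0 BC BA 82 F0 92 8C 83 C9 B6 E9 A9 AF 31.

F0 92 83 BC F0 BC BA 82 F0 92 8C 83 C9 B6 E9 A9 AF 31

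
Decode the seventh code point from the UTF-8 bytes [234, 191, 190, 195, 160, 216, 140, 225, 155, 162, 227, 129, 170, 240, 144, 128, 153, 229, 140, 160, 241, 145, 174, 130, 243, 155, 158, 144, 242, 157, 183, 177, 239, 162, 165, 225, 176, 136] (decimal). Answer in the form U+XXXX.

Offset 0: leading byte 0xEA = 11101010 → 3-byte char #1 = EA BF BE.
Offset 3: leading byte 0xC3 = 11000011 → 2-byte char #2 = C3 A0.
Offset 5: leading byte 0xD8 = 11011000 → 2-byte char #3 = D8 8C.
Offset 7: leading byte 0xE1 = 11100001 → 3-byte char #4 = E1 9B A2.
Offset 10: leading byte 0xE3 = 11100011 → 3-byte char #5 = E3 81 AA.
Offset 13: leading byte 0xF0 = 11110000 → 4-byte char #6 = F0 90 80 99.
Offset 17: leading byte 0xE5 = 11100101 → 3-byte char #7 = E5 8C A0.
Leading byte 0xE5 = 11100101 matches 1110xxxx → 3-byte sequence.
Byte 1: 0xE5 = 11100101, payload 0101 (4 bits).
Byte 2: 0x8C = 10001100 (10xxxxxx ✓), payload 001100.
Byte 3: 0xA0 = 10100000 (10xxxxxx ✓), payload 100000.
Concatenate: 0101001100100000 = 0x5320 (16 bits → U+5320).

U+5320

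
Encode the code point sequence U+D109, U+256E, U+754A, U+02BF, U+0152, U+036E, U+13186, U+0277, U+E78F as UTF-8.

U+D109: 3-byte form → ED 84 89.
U+256E: 3-byte form → E2 95 AE.
U+754A: 3-byte form → E7 95 8A.
U+02BF: 2-byte form → CA BF.
U+0152: 2-byte form → C5 92.
U+036E: 2-byte form → CD AE.
U+13186: 4-byte form → F0 93 86 86.
U+0277: 2-byte form → C9 B7.
U+E78F: 3-byte form → EE 9E 8F.
Concatenated (24 bytes): ED 84 89 E2 95 AE E7 95 8A CA BF C5 92 CD AE F0 93 86 86 C9 B7 EE 9E 8F.

ED 84 89 E2 95 AE E7 95 8A CA BF C5 92 CD AE F0 93 86 86 C9 B7 EE 9E 8F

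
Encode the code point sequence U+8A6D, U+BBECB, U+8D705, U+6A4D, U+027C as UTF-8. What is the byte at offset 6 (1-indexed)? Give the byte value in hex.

0xBB

1-indexed offset 6 is 0-indexed offset 5.
U+8A6D → 3-byte form E8 A9 AD at offsets 0–2.
U+BBECB → 4-byte form F2 BB BB 8B at offsets 3–6.
Offset 5 falls in char 2's range; it's byte 3 of F2 BB BB 8B = 0xBB.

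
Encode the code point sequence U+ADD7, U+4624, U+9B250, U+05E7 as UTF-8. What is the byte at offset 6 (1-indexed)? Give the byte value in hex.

0xA4

1-indexed offset 6 is 0-indexed offset 5.
U+ADD7 → 3-byte form EA B7 97 at offsets 0–2.
U+4624 → 3-byte form E4 98 A4 at offsets 3–5.
Offset 5 falls in char 2's range; it's byte 3 of E4 98 A4 = 0xA4.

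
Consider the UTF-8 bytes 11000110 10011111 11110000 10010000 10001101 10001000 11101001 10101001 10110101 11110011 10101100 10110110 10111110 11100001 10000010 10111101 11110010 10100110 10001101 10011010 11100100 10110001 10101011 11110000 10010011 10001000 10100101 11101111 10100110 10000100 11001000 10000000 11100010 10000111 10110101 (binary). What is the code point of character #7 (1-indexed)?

Offset 0: leading byte 0xC6 = 11000110 → 2-byte char #1 = C6 9F.
Offset 2: leading byte 0xF0 = 11110000 → 4-byte char #2 = F0 90 8D 88.
Offset 6: leading byte 0xE9 = 11101001 → 3-byte char #3 = E9 A9 B5.
Offset 9: leading byte 0xF3 = 11110011 → 4-byte char #4 = F3 AC B6 BE.
Offset 13: leading byte 0xE1 = 11100001 → 3-byte char #5 = E1 82 BD.
Offset 16: leading byte 0xF2 = 11110010 → 4-byte char #6 = F2 A6 8D 9A.
Offset 20: leading byte 0xE4 = 11100100 → 3-byte char #7 = E4 B1 AB.
Leading byte 0xE4 = 11100100 matches 1110xxxx → 3-byte sequence.
Byte 1: 0xE4 = 11100100, payload 0100 (4 bits).
Byte 2: 0xB1 = 10110001 (10xxxxxx ✓), payload 110001.
Byte 3: 0xAB = 10101011 (10xxxxxx ✓), payload 101011.
Concatenate: 0100110001101011 = 0x4C6B (16 bits → U+4C6B).

U+4C6B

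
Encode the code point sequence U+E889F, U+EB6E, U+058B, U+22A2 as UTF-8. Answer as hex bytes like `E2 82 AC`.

U+E889F: 4-byte form → F3 A8 A2 9F.
U+EB6E: 3-byte form → EE AD AE.
U+058B: 2-byte form → D6 8B.
U+22A2: 3-byte form → E2 8A A2.
Concatenated (12 bytes): F3 A8 A2 9F EE AD AE D6 8B E2 8A A2.

F3 A8 A2 9F EE AD AE D6 8B E2 8A A2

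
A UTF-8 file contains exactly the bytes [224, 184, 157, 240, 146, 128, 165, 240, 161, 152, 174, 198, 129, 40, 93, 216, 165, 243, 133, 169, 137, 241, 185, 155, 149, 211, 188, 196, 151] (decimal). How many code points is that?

11

Byte at offset 0: 0xE0 = 11100000 → 3-byte char (#1). Advance 3.
Byte at offset 3: 0xF0 = 11110000 → 4-byte char (#2). Advance 4.
Byte at offset 7: 0xF0 = 11110000 → 4-byte char (#3). Advance 4.
Byte at offset 11: 0xC6 = 11000110 → 2-byte char (#4). Advance 2.
Byte at offset 13: 0x28 = 00101000 → 1-byte char (#5). Advance 1.
Byte at offset 14: 0x5D = 01011101 → 1-byte char (#6). Advance 1.
Byte at offset 15: 0xD8 = 11011000 → 2-byte char (#7). Advance 2.
Byte at offset 17: 0xF3 = 11110011 → 4-byte char (#8). Advance 4.
Byte at offset 21: 0xF1 = 11110001 → 4-byte char (#9). Advance 4.
Byte at offset 25: 0xD3 = 11010011 → 2-byte char (#10). Advance 2.
Byte at offset 27: 0xC4 = 11000100 → 2-byte char (#11). Advance 2.
Reached end at offset 29 after 11 code points.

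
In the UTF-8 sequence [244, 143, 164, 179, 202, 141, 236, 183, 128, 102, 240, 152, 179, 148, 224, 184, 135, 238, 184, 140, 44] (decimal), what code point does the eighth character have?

U+002C

Offset 0: leading byte 0xF4 = 11110100 → 4-byte char #1 = F4 8F A4 B3.
Offset 4: leading byte 0xCA = 11001010 → 2-byte char #2 = CA 8D.
Offset 6: leading byte 0xEC = 11101100 → 3-byte char #3 = EC B7 80.
Offset 9: leading byte 0x66 = 01100110 → 1-byte char #4 = 66.
Offset 10: leading byte 0xF0 = 11110000 → 4-byte char #5 = F0 98 B3 94.
Offset 14: leading byte 0xE0 = 11100000 → 3-byte char #6 = E0 B8 87.
Offset 17: leading byte 0xEE = 11101110 → 3-byte char #7 = EE B8 8C.
Offset 20: leading byte 0x2C = 00101100 → 1-byte char #8 = 2C.
Leading byte 0x2C = 00101100 matches 0xxxxxxx → 1-byte sequence.
Byte 1: 0x2C = 00101100, payload 0101100 (7 bits).
Concatenate: 0101100 = 0x2C (7 bits → U+002C).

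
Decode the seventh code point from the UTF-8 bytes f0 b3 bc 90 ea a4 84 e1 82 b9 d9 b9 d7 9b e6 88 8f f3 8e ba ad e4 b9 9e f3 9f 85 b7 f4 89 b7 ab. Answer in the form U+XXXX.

U+CEEAD

Offset 0: leading byte 0xF0 = 11110000 → 4-byte char #1 = F0 B3 BC 90.
Offset 4: leading byte 0xEA = 11101010 → 3-byte char #2 = EA A4 84.
Offset 7: leading byte 0xE1 = 11100001 → 3-byte char #3 = E1 82 B9.
Offset 10: leading byte 0xD9 = 11011001 → 2-byte char #4 = D9 B9.
Offset 12: leading byte 0xD7 = 11010111 → 2-byte char #5 = D7 9B.
Offset 14: leading byte 0xE6 = 11100110 → 3-byte char #6 = E6 88 8F.
Offset 17: leading byte 0xF3 = 11110011 → 4-byte char #7 = F3 8E BA AD.
Leading byte 0xF3 = 11110011 matches 11110xxx → 4-byte sequence.
Byte 1: 0xF3 = 11110011, payload 011 (3 bits).
Byte 2: 0x8E = 10001110 (10xxxxxx ✓), payload 001110.
Byte 3: 0xBA = 10111010 (10xxxxxx ✓), payload 111010.
Byte 4: 0xAD = 10101101 (10xxxxxx ✓), payload 101101.
Concatenate: 011001110111010101101 = 0xCEEAD (21 bits → U+CEEAD).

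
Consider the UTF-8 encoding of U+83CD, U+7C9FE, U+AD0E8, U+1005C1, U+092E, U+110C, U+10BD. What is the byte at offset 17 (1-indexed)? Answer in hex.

0xA4

1-indexed offset 17 is 0-indexed offset 16.
U+83CD → 3-byte form E8 8F 8D at offsets 0–2.
U+7C9FE → 4-byte form F1 BC A7 BE at offsets 3–6.
U+AD0E8 → 4-byte form F2 AD 83 A8 at offsets 7–10.
U+1005C1 → 4-byte form F4 80 97 81 at offsets 11–14.
U+092E → 3-byte form E0 A4 AE at offsets 15–17.
Offset 16 falls in char 5's range; it's byte 2 of E0 A4 AE = 0xA4.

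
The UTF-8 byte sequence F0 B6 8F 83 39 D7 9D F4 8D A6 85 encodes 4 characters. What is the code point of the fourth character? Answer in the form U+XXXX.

Offset 0: leading byte 0xF0 = 11110000 → 4-byte char #1 = F0 B6 8F 83.
Offset 4: leading byte 0x39 = 00111001 → 1-byte char #2 = 39.
Offset 5: leading byte 0xD7 = 11010111 → 2-byte char #3 = D7 9D.
Offset 7: leading byte 0xF4 = 11110100 → 4-byte char #4 = F4 8D A6 85.
Leading byte 0xF4 = 11110100 matches 11110xxx → 4-byte sequence.
Byte 1: 0xF4 = 11110100, payload 100 (3 bits).
Byte 2: 0x8D = 10001101 (10xxxxxx ✓), payload 001101.
Byte 3: 0xA6 = 10100110 (10xxxxxx ✓), payload 100110.
Byte 4: 0x85 = 10000101 (10xxxxxx ✓), payload 000101.
Concatenate: 100001101100110000101 = 0x10D985 (21 bits → U+10D985).

U+10D985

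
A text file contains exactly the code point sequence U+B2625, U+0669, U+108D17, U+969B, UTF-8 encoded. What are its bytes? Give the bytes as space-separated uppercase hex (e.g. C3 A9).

U+B2625: 4-byte form → F2 B2 98 A5.
U+0669: 2-byte form → D9 A9.
U+108D17: 4-byte form → F4 88 B4 97.
U+969B: 3-byte form → E9 9A 9B.
Concatenated (13 bytes): F2 B2 98 A5 D9 A9 F4 88 B4 97 E9 9A 9B.

F2 B2 98 A5 D9 A9 F4 88 B4 97 E9 9A 9B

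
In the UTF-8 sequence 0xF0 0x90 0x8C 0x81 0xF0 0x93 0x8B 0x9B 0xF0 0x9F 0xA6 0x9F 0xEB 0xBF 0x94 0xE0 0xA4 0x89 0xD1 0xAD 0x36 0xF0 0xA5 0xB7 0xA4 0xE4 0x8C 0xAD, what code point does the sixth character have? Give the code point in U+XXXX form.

Offset 0: leading byte 0xF0 = 11110000 → 4-byte char #1 = F0 90 8C 81.
Offset 4: leading byte 0xF0 = 11110000 → 4-byte char #2 = F0 93 8B 9B.
Offset 8: leading byte 0xF0 = 11110000 → 4-byte char #3 = F0 9F A6 9F.
Offset 12: leading byte 0xEB = 11101011 → 3-byte char #4 = EB BF 94.
Offset 15: leading byte 0xE0 = 11100000 → 3-byte char #5 = E0 A4 89.
Offset 18: leading byte 0xD1 = 11010001 → 2-byte char #6 = D1 AD.
Leading byte 0xD1 = 11010001 matches 110xxxxx → 2-byte sequence.
Byte 1: 0xD1 = 11010001, payload 10001 (5 bits).
Byte 2: 0xAD = 10101101 (10xxxxxx ✓), payload 101101.
Concatenate: 10001101101 = 0x46D (11 bits → U+046D).

U+046D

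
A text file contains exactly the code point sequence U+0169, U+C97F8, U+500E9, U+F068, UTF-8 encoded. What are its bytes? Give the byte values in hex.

C5 A9 F3 89 9F B8 F1 90 83 A9 EF 81 A8

U+0169: 2-byte form → C5 A9.
U+C97F8: 4-byte form → F3 89 9F B8.
U+500E9: 4-byte form → F1 90 83 A9.
U+F068: 3-byte form → EF 81 A8.
Concatenated (13 bytes): C5 A9 F3 89 9F B8 F1 90 83 A9 EF 81 A8.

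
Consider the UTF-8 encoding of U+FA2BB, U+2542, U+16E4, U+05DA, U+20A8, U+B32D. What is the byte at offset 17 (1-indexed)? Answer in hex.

1-indexed offset 17 is 0-indexed offset 16.
U+FA2BB → 4-byte form F3 BA 8A BB at offsets 0–3.
U+2542 → 3-byte form E2 95 82 at offsets 4–6.
U+16E4 → 3-byte form E1 9B A4 at offsets 7–9.
U+05DA → 2-byte form D7 9A at offsets 10–11.
U+20A8 → 3-byte form E2 82 A8 at offsets 12–14.
U+B32D → 3-byte form EB 8C AD at offsets 15–17.
Offset 16 falls in char 6's range; it's byte 2 of EB 8C AD = 0x8C.

0x8C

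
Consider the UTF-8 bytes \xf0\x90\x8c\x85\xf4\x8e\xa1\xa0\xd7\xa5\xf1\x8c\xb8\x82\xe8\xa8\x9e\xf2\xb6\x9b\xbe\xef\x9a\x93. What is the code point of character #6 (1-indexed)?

Offset 0: leading byte 0xF0 = 11110000 → 4-byte char #1 = F0 90 8C 85.
Offset 4: leading byte 0xF4 = 11110100 → 4-byte char #2 = F4 8E A1 A0.
Offset 8: leading byte 0xD7 = 11010111 → 2-byte char #3 = D7 A5.
Offset 10: leading byte 0xF1 = 11110001 → 4-byte char #4 = F1 8C B8 82.
Offset 14: leading byte 0xE8 = 11101000 → 3-byte char #5 = E8 A8 9E.
Offset 17: leading byte 0xF2 = 11110010 → 4-byte char #6 = F2 B6 9B BE.
Leading byte 0xF2 = 11110010 matches 11110xxx → 4-byte sequence.
Byte 1: 0xF2 = 11110010, payload 010 (3 bits).
Byte 2: 0xB6 = 10110110 (10xxxxxx ✓), payload 110110.
Byte 3: 0x9B = 10011011 (10xxxxxx ✓), payload 011011.
Byte 4: 0xBE = 10111110 (10xxxxxx ✓), payload 111110.
Concatenate: 010110110011011111110 = 0xB66FE (21 bits → U+B66FE).

U+B66FE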